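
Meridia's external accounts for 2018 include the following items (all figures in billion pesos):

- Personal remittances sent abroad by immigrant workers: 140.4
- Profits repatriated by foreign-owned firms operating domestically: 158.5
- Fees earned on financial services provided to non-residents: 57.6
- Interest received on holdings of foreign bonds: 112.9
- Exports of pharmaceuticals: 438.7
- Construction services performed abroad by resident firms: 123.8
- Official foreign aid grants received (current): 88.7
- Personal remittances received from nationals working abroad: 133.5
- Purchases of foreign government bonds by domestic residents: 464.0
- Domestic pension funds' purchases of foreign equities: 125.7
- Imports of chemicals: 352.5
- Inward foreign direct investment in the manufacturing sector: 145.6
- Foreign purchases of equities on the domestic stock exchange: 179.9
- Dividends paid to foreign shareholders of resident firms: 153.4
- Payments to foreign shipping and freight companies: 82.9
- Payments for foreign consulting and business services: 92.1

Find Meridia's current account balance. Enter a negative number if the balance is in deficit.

-24.6

Goods: 438.7 - 352.5 = 86.2
Services: 123.8 - 92.1 + 57.6 - 82.9 = 6.4
Primary income: -153.4 - 158.5 + 112.9 = -199.0
Secondary income: 133.5 + 88.7 - 140.4 = 81.8
Current account = 86.2 + 6.4 + (-199.0) + 81.8 = -24.6
(Excluded from the current account — financial account: purchases of foreign government bonds by domestic residents 464.0, domestic pension funds' purchases of foreign equities 125.7, inward foreign direct investment in the manufacturing sector 145.6, foreign purchases of equities on the domestic stock exchange 179.9.)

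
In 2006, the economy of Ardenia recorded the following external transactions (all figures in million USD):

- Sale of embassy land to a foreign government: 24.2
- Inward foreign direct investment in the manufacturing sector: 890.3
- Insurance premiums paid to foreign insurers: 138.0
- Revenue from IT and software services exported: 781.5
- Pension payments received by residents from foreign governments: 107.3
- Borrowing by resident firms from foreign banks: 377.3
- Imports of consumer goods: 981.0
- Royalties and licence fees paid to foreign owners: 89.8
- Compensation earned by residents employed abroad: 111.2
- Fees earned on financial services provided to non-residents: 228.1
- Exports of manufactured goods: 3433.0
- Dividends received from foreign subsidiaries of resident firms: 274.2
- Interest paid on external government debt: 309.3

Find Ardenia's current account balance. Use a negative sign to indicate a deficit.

3417.2

Goods: -981.0 + 3433.0 = 2452.0
Services: -138.0 + 781.5 - 89.8 + 228.1 = 781.8
Primary income: 274.2 + 111.2 - 309.3 = 76.1
Secondary income: 107.3
Current account = 2452.0 + 781.8 + 76.1 + 107.3 = 3417.2
(Excluded from the current account — capital account: sale of embassy land to a foreign government 24.2; financial account: inward foreign direct investment in the manufacturing sector 890.3, borrowing by resident firms from foreign banks 377.3.)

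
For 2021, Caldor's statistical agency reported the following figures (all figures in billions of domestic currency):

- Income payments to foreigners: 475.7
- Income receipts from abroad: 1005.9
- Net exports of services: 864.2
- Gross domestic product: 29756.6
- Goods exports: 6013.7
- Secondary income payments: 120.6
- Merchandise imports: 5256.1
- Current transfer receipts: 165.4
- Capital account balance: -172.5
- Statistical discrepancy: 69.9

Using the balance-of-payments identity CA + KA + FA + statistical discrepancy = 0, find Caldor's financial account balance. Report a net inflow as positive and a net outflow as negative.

Goods balance = 6013.7 - 5256.1 = 757.6
Services balance = 864.2
Trade balance (goods + services) = 757.6 + 864.2 = 1621.8
Net primary income = 1005.9 - 475.7 = 530.2
Net secondary income = 165.4 - 120.6 = 44.8
Current account = 1621.8 + 530.2 + 44.8 = 2196.8
Financial account = -(2196.8 + (-172.5) + 69.9) = -2094.2

-2094.2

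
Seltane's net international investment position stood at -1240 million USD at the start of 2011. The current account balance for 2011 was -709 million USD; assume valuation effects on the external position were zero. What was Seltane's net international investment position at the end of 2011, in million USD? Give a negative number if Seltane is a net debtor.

-1949

With no valuation effects, change in NIIP = current account = -709
End-of-year NIIP = -1240 + (-709) = -1949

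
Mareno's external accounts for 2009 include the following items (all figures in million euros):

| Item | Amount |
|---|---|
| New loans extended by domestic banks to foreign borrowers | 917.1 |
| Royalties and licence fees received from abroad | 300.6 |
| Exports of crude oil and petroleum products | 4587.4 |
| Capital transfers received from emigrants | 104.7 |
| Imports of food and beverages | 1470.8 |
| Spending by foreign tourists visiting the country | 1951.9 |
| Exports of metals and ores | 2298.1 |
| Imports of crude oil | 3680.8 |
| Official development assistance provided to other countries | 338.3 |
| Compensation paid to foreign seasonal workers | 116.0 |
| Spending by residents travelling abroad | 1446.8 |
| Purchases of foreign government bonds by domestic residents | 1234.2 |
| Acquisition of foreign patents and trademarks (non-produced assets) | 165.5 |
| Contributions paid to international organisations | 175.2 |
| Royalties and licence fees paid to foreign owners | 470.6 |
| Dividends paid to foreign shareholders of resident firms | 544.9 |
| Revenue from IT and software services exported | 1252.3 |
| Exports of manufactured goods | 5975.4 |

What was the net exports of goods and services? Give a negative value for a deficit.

9296.7

Goods: 4587.4 - 3680.8 - 1470.8 + 2298.1 + 5975.4 = 7709.3
Services: -470.6 + 300.6 - 1446.8 + 1252.3 + 1951.9 = 1587.4
Trade balance = 7709.3 + 1587.4 = 9296.7
(Excluded from the trade balance — financial account: new loans extended by domestic banks to foreign borrowers 917.1, purchases of foreign government bonds by domestic residents 1234.2; capital account: capital transfers received from emigrants 104.7, acquisition of foreign patents and trademarks (non-produced assets) 165.5; secondary income: official development assistance provided to other countries 338.3, contributions paid to international organisations 175.2; primary income: compensation paid to foreign seasonal workers 116.0, dividends paid to foreign shareholders of resident firms 544.9.)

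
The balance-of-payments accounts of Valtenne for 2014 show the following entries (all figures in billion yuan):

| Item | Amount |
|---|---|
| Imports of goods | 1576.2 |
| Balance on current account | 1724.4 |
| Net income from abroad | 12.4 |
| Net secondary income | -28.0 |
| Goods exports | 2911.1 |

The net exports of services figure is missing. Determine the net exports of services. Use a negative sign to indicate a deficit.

Current account = goods balance + services balance + net primary income + net secondary income
Sum of the known components = 1319.3
Net exports of services = CA - (known components) = 1724.4 - 1319.3 = 405.1

405.1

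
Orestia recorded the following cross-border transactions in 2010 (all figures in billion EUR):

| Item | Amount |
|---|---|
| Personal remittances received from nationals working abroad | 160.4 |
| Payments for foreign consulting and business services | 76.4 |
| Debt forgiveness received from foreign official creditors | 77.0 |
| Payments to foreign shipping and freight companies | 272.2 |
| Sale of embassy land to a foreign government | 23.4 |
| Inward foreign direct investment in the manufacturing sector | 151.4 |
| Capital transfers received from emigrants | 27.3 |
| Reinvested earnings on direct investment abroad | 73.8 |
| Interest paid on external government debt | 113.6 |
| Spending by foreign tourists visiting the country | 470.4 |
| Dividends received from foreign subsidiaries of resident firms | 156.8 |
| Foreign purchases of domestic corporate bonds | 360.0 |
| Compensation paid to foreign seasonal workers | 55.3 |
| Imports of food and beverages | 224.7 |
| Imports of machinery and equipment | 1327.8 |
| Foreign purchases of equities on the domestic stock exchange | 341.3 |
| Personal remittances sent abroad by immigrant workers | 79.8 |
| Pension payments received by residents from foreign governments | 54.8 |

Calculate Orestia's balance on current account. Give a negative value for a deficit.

-1233.6

Goods: -1327.8 - 224.7 = -1552.5
Services: -272.2 - 76.4 + 470.4 = 121.8
Primary income: 73.8 - 113.6 - 55.3 + 156.8 = 61.7
Secondary income: 54.8 + 160.4 - 79.8 = 135.4
Current account = (-1552.5) + 121.8 + 61.7 + 135.4 = -1233.6
(Excluded from the current account — capital account: debt forgiveness received from foreign official creditors 77.0, sale of embassy land to a foreign government 23.4, capital transfers received from emigrants 27.3; financial account: inward foreign direct investment in the manufacturing sector 151.4, foreign purchases of domestic corporate bonds 360.0, foreign purchases of equities on the domestic stock exchange 341.3.)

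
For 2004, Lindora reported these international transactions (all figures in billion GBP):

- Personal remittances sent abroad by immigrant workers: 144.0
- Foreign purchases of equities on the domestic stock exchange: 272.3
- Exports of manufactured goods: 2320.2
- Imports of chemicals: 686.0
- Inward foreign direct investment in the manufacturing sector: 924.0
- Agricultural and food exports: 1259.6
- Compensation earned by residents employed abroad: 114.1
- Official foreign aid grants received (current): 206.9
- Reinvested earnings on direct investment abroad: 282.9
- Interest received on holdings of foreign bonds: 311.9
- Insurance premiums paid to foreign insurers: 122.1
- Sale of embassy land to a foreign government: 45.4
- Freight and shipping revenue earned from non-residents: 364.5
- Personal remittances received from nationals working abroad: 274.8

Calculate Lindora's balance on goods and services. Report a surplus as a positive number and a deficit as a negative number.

3136.2

Goods: 2320.2 - 686.0 + 1259.6 = 2893.8
Services: -122.1 + 364.5 = 242.4
Trade balance = 2893.8 + 242.4 = 3136.2
(Excluded from the trade balance — secondary income: personal remittances sent abroad by immigrant workers 144.0, official foreign aid grants received (current) 206.9, personal remittances received from nationals working abroad 274.8; financial account: foreign purchases of equities on the domestic stock exchange 272.3, inward foreign direct investment in the manufacturing sector 924.0; primary income: compensation earned by residents employed abroad 114.1, reinvested earnings on direct investment abroad 282.9, interest received on holdings of foreign bonds 311.9; capital account: sale of embassy land to a foreign government 45.4.)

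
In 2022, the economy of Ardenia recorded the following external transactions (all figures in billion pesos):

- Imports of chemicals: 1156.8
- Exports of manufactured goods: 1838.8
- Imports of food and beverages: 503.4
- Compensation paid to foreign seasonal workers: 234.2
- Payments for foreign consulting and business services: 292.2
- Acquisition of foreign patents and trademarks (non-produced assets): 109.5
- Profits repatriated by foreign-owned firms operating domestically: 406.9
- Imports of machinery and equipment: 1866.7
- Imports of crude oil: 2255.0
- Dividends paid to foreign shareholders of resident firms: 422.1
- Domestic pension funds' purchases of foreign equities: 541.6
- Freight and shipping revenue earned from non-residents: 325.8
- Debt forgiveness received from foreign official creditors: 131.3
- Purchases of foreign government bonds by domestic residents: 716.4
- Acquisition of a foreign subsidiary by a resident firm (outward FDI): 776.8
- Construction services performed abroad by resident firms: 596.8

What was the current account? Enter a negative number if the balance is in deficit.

-4375.9

Goods: 1838.8 - 503.4 - 2255.0 - 1866.7 - 1156.8 = -3943.1
Services: 596.8 - 292.2 + 325.8 = 630.4
Primary income: -406.9 - 234.2 - 422.1 = -1063.2
Current account = (-3943.1) + 630.4 + (-1063.2) = -4375.9
(Excluded from the current account — capital account: acquisition of foreign patents and trademarks (non-produced assets) 109.5, debt forgiveness received from foreign official creditors 131.3; financial account: domestic pension funds' purchases of foreign equities 541.6, purchases of foreign government bonds by domestic residents 716.4, acquisition of a foreign subsidiary by a resident firm (outward FDI) 776.8.)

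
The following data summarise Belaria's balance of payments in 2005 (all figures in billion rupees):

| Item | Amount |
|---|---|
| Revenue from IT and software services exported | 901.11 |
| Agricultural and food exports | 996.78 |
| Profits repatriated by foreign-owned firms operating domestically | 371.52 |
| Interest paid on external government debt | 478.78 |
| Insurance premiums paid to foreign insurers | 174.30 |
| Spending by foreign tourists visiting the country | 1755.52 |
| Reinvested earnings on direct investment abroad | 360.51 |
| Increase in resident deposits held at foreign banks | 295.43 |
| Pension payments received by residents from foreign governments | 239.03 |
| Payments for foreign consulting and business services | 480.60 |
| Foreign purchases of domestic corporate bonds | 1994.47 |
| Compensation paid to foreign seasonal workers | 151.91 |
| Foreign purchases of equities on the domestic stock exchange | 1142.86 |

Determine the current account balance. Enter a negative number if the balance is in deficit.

2595.84

Goods: 996.78
Services: -480.60 + 901.11 - 174.30 + 1755.52 = 2001.73
Primary income: -151.91 + 360.51 - 371.52 - 478.78 = -641.70
Secondary income: 239.03
Current account = 996.78 + 2001.73 + (-641.70) + 239.03 = 2595.84
(Excluded from the current account — financial account: increase in resident deposits held at foreign banks 295.43, foreign purchases of domestic corporate bonds 1994.47, foreign purchases of equities on the domestic stock exchange 1142.86.)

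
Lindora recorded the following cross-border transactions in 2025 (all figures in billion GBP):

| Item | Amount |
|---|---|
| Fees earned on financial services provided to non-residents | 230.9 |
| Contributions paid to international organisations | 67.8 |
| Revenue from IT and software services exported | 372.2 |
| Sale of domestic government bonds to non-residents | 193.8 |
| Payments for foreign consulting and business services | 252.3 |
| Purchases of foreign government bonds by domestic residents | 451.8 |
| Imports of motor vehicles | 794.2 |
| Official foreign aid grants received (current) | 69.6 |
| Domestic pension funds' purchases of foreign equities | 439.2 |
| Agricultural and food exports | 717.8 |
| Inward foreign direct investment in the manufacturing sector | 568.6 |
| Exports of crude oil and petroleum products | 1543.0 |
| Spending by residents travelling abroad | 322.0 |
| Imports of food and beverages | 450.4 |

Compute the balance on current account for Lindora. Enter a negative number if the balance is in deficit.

1046.8

Goods: 1543.0 - 450.4 + 717.8 - 794.2 = 1016.2
Services: -252.3 + 230.9 + 372.2 - 322.0 = 28.8
Secondary income: -67.8 + 69.6 = 1.8
Current account = 1016.2 + 28.8 + 1.8 = 1046.8
(Excluded from the current account — financial account: sale of domestic government bonds to non-residents 193.8, purchases of foreign government bonds by domestic residents 451.8, domestic pension funds' purchases of foreign equities 439.2, inward foreign direct investment in the manufacturing sector 568.6.)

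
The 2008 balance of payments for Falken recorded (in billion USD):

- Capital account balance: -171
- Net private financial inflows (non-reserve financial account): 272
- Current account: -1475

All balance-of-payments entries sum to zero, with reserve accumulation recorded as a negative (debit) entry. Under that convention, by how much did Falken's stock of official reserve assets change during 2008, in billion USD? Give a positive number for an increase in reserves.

Official reserve transactions balance = -((-1475) + (-171) + 272) = 1374
An accumulation of reserves is recorded as a debit (negative entry), so the change in the stock of reserves is the negative of that balance.
Change in official reserves = -(1374) = -1374

-1374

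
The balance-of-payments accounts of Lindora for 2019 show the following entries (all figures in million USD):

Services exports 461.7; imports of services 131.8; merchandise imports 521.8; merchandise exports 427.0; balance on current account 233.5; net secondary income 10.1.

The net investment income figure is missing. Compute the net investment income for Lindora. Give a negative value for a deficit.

-11.7

Current account = goods balance + services balance + net primary income + net secondary income
Sum of the known components = 245.2
Net investment income = CA - (known components) = 233.5 - 245.2 = -11.7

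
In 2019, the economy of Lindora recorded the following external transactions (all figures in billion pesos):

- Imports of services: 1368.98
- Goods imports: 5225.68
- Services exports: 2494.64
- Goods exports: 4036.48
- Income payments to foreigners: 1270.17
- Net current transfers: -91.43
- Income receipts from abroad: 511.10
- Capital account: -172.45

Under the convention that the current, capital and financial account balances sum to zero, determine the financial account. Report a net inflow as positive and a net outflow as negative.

Goods balance = 4036.48 - 5225.68 = -1189.20
Services balance = 2494.64 - 1368.98 = 1125.66
Trade balance (goods + services) = -1189.20 + 1125.66 = -63.54
Net primary income = 511.10 - 1270.17 = -759.07
Net secondary income = -91.43
Current account = -63.54 + (-759.07) + (-91.43) = -914.04
Financial account = -(-914.04 + (-172.45)) = 1086.49

1086.49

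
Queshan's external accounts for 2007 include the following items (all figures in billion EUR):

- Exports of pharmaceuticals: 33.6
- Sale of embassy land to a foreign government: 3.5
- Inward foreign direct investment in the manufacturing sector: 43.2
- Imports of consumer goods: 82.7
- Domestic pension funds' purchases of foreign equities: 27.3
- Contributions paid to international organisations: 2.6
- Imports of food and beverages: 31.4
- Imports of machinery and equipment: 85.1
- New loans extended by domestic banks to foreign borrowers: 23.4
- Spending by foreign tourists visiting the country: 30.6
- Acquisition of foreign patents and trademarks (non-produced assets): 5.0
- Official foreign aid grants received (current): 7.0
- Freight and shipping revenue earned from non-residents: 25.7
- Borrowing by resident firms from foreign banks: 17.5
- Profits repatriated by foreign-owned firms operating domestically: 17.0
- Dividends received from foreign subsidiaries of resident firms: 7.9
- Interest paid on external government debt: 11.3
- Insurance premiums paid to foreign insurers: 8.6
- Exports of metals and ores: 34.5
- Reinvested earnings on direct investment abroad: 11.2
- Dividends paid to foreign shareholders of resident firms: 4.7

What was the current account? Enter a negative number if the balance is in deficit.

-92.9

Goods: 34.5 - 31.4 + 33.6 - 85.1 - 82.7 = -131.1
Services: 30.6 - 8.6 + 25.7 = 47.7
Primary income: -11.3 + 11.2 - 17.0 - 4.7 + 7.9 = -13.9
Secondary income: -2.6 + 7.0 = 4.4
Current account = (-131.1) + 47.7 + (-13.9) + 4.4 = -92.9
(Excluded from the current account — capital account: sale of embassy land to a foreign government 3.5, acquisition of foreign patents and trademarks (non-produced assets) 5.0; financial account: inward foreign direct investment in the manufacturing sector 43.2, domestic pension funds' purchases of foreign equities 27.3, new loans extended by domestic banks to foreign borrowers 23.4, borrowing by resident firms from foreign banks 17.5.)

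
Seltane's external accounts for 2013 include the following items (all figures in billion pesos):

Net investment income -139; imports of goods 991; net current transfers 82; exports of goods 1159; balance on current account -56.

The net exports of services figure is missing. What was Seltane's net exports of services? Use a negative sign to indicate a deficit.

Current account = goods balance + services balance + net primary income + net secondary income
Sum of the known components = 111
Net exports of services = CA - (known components) = -56 - 111 = -167

-167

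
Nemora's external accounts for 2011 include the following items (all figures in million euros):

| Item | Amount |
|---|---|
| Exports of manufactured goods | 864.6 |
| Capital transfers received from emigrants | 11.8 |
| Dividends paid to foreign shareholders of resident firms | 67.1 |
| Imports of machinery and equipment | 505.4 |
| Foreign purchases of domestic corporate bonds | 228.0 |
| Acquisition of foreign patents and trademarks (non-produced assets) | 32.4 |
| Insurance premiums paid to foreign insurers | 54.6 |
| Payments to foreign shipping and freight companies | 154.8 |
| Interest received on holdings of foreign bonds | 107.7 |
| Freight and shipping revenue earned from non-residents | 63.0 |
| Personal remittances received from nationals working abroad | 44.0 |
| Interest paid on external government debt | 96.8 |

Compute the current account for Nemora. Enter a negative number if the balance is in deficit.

Goods: 864.6 - 505.4 = 359.2
Services: 63.0 - 154.8 - 54.6 = -146.4
Primary income: 107.7 - 67.1 - 96.8 = -56.2
Secondary income: 44.0
Current account = 359.2 + (-146.4) + (-56.2) + 44.0 = 200.6
(Excluded from the current account — capital account: capital transfers received from emigrants 11.8, acquisition of foreign patents and trademarks (non-produced assets) 32.4; financial account: foreign purchases of domestic corporate bonds 228.0.)

200.6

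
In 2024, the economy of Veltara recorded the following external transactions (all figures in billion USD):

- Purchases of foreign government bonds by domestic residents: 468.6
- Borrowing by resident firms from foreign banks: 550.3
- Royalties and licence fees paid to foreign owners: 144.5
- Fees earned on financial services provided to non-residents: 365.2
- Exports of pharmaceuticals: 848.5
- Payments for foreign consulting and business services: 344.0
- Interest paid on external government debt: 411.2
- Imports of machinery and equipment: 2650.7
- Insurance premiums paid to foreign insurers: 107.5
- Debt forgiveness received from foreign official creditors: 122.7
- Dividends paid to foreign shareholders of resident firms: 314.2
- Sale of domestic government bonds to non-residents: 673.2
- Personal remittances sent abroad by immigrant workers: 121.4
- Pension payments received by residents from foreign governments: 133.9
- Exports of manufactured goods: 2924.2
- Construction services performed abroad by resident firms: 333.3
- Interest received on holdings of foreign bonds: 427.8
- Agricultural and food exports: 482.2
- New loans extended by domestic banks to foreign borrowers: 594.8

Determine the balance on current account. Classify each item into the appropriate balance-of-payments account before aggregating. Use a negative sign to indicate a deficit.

Goods: 2924.2 + 848.5 - 2650.7 + 482.2 = 1604.2
Services: 365.2 - 107.5 - 144.5 - 344.0 + 333.3 = 102.5
Primary income: 427.8 - 314.2 - 411.2 = -297.6
Secondary income: -121.4 + 133.9 = 12.5
Current account = 1604.2 + 102.5 + (-297.6) + 12.5 = 1421.6
(Excluded from the current account — financial account: purchases of foreign government bonds by domestic residents 468.6, borrowing by resident firms from foreign banks 550.3, sale of domestic government bonds to non-residents 673.2, new loans extended by domestic banks to foreign borrowers 594.8; capital account: debt forgiveness received from foreign official creditors 122.7.)

1421.6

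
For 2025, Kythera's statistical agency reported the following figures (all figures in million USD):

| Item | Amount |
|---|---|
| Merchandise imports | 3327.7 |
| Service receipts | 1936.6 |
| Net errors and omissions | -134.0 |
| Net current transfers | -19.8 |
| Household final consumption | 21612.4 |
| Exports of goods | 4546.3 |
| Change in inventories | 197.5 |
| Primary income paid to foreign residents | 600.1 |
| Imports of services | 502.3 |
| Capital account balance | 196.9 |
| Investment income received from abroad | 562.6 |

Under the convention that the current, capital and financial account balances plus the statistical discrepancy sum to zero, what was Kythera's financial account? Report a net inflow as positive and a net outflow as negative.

Goods balance = 4546.3 - 3327.7 = 1218.6
Services balance = 1936.6 - 502.3 = 1434.3
Trade balance (goods + services) = 1218.6 + 1434.3 = 2652.9
Net primary income = 562.6 - 600.1 = -37.5
Net secondary income = -19.8
Current account = 2652.9 + (-37.5) + (-19.8) = 2595.6
Financial account = -(2595.6 + 196.9 + (-134.0)) = -2658.5

-2658.5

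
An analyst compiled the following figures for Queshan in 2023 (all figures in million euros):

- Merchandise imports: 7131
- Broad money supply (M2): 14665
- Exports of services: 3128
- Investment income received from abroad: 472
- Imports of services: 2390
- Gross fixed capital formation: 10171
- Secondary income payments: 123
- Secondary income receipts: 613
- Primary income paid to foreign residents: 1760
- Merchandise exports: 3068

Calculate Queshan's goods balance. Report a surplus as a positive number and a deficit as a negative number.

-4063

Goods balance = 3068 - 7131 = -4063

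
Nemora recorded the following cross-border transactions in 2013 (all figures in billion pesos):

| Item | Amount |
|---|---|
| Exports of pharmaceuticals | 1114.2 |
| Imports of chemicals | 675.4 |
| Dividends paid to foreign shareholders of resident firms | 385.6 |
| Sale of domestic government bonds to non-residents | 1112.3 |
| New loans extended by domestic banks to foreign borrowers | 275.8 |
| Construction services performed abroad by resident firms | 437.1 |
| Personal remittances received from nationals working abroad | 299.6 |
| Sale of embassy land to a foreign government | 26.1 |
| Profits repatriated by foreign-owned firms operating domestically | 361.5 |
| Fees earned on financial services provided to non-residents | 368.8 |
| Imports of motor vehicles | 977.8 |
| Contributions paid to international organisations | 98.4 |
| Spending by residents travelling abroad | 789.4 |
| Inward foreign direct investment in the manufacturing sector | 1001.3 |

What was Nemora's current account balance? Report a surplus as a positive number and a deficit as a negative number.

Goods: -977.8 + 1114.2 - 675.4 = -539.0
Services: 437.1 + 368.8 - 789.4 = 16.5
Primary income: -361.5 - 385.6 = -747.1
Secondary income: -98.4 + 299.6 = 201.2
Current account = (-539.0) + 16.5 + (-747.1) + 201.2 = -1068.4
(Excluded from the current account — financial account: sale of domestic government bonds to non-residents 1112.3, new loans extended by domestic banks to foreign borrowers 275.8, inward foreign direct investment in the manufacturing sector 1001.3; capital account: sale of embassy land to a foreign government 26.1.)

-1068.4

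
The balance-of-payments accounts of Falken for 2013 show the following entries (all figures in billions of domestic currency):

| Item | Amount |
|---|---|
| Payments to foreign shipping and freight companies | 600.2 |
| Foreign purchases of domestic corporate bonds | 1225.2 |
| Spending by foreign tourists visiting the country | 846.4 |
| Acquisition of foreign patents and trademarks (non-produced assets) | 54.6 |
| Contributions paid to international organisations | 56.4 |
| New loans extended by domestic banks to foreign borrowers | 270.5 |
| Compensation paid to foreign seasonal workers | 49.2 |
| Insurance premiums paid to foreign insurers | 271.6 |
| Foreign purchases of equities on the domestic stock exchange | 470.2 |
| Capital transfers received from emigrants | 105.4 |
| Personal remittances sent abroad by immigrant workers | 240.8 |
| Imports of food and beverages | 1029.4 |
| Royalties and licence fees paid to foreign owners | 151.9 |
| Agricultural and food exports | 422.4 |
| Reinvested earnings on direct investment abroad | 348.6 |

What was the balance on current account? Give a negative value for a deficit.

-782.1

Goods: 422.4 - 1029.4 = -607.0
Services: 846.4 - 151.9 - 271.6 - 600.2 = -177.3
Primary income: -49.2 + 348.6 = 299.4
Secondary income: -240.8 - 56.4 = -297.2
Current account = (-607.0) + (-177.3) + 299.4 + (-297.2) = -782.1
(Excluded from the current account — financial account: foreign purchases of domestic corporate bonds 1225.2, new loans extended by domestic banks to foreign borrowers 270.5, foreign purchases of equities on the domestic stock exchange 470.2; capital account: acquisition of foreign patents and trademarks (non-produced assets) 54.6, capital transfers received from emigrants 105.4.)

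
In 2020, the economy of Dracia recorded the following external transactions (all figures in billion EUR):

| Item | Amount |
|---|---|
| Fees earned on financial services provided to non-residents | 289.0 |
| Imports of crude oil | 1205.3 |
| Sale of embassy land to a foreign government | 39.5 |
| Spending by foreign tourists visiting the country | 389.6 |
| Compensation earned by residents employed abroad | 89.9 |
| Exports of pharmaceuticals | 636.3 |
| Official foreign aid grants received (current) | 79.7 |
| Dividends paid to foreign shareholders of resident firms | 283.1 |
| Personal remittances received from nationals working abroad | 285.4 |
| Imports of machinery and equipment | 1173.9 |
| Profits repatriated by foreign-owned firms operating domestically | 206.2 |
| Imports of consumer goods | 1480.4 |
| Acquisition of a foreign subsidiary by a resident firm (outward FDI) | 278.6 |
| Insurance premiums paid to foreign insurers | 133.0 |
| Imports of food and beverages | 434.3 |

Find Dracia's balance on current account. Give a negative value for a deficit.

-3146.3

Goods: -1173.9 + 636.3 - 434.3 - 1480.4 - 1205.3 = -3657.6
Services: -133.0 + 389.6 + 289.0 = 545.6
Primary income: -283.1 + 89.9 - 206.2 = -399.4
Secondary income: 285.4 + 79.7 = 365.1
Current account = (-3657.6) + 545.6 + (-399.4) + 365.1 = -3146.3
(Excluded from the current account — capital account: sale of embassy land to a foreign government 39.5; financial account: acquisition of a foreign subsidiary by a resident firm (outward FDI) 278.6.)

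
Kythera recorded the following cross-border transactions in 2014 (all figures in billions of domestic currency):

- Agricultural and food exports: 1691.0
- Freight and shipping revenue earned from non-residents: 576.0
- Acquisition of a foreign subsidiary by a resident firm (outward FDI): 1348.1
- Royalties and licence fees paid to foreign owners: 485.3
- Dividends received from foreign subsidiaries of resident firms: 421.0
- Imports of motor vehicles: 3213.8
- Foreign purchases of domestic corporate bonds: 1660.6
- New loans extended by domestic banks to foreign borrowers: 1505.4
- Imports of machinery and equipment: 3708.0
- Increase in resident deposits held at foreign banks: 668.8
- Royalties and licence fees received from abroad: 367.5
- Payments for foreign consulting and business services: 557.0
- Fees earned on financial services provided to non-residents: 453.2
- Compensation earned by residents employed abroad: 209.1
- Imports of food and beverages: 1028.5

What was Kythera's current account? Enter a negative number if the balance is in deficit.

-5274.8

Goods: -1028.5 - 3708.0 - 3213.8 + 1691.0 = -6259.3
Services: 453.2 + 576.0 - 485.3 + 367.5 - 557.0 = 354.4
Primary income: 421.0 + 209.1 = 630.1
Current account = (-6259.3) + 354.4 + 630.1 = -5274.8
(Excluded from the current account — financial account: acquisition of a foreign subsidiary by a resident firm (outward FDI) 1348.1, foreign purchases of domestic corporate bonds 1660.6, new loans extended by domestic banks to foreign borrowers 1505.4, increase in resident deposits held at foreign banks 668.8.)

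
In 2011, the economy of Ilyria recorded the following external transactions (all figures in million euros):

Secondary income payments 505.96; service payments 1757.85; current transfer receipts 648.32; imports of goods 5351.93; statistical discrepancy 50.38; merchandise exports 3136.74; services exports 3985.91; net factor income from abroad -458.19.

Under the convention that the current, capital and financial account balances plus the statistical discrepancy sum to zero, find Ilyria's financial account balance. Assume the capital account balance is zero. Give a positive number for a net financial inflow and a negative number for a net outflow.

Goods balance = 3136.74 - 5351.93 = -2215.19
Services balance = 3985.91 - 1757.85 = 2228.06
Trade balance (goods + services) = -2215.19 + 2228.06 = 12.87
Net primary income = -458.19
Net secondary income = 648.32 - 505.96 = 142.36
Current account = 12.87 + (-458.19) + 142.36 = -302.96
Financial account = -(-302.96 + 50.38) = 252.58

252.58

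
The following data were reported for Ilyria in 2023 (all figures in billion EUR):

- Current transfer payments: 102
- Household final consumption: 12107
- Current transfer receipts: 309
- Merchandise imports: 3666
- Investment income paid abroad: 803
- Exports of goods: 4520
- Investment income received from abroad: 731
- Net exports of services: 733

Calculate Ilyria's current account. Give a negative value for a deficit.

Goods balance = 4520 - 3666 = 854
Services balance = 733
Trade balance (goods + services) = 854 + 733 = 1587
Net primary income = 731 - 803 = -72
Net secondary income = 309 - 102 = 207
Current account = 1587 + (-72) + 207 = 1722

1722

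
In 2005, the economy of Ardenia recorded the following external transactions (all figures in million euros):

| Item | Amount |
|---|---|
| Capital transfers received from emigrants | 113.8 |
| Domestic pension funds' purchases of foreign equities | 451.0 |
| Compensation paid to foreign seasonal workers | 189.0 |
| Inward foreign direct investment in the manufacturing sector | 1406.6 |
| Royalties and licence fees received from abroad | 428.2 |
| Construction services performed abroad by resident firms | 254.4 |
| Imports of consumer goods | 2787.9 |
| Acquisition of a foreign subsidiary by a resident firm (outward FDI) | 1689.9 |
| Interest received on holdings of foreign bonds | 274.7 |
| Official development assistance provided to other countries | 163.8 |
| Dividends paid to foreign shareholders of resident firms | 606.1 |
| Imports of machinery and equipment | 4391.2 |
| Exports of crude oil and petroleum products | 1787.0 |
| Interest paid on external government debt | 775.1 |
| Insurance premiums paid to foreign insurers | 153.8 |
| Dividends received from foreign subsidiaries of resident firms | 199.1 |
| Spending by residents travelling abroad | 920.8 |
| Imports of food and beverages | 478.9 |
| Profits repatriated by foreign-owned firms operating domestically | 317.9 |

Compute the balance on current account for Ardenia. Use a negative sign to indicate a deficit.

Goods: -4391.2 - 478.9 - 2787.9 + 1787.0 = -5871.0
Services: 428.2 + 254.4 - 920.8 - 153.8 = -392.0
Primary income: 199.1 - 317.9 + 274.7 - 775.1 - 606.1 - 189.0 = -1414.3
Secondary income: -163.8
Current account = (-5871.0) + (-392.0) + (-1414.3) + (-163.8) = -7841.1
(Excluded from the current account — capital account: capital transfers received from emigrants 113.8; financial account: domestic pension funds' purchases of foreign equities 451.0, inward foreign direct investment in the manufacturing sector 1406.6, acquisition of a foreign subsidiary by a resident firm (outward FDI) 1689.9.)

-7841.1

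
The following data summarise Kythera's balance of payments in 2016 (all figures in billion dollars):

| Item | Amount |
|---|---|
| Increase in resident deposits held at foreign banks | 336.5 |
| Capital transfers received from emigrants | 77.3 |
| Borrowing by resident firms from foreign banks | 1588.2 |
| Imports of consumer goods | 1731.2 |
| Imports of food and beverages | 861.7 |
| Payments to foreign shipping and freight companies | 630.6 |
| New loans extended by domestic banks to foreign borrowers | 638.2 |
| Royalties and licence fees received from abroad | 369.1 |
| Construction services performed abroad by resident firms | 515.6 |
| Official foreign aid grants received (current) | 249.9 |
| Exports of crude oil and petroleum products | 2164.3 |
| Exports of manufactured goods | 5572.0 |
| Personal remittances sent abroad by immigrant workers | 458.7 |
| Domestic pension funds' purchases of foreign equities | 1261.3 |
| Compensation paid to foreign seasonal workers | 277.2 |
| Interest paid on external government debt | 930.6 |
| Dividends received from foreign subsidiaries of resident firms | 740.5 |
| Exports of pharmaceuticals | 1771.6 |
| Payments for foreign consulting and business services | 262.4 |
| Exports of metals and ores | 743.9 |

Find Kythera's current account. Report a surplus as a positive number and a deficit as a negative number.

Goods: 743.9 - 861.7 + 5572.0 - 1731.2 + 1771.6 + 2164.3 = 7658.9
Services: -262.4 - 630.6 + 369.1 + 515.6 = -8.3
Primary income: 740.5 - 930.6 - 277.2 = -467.3
Secondary income: 249.9 - 458.7 = -208.8
Current account = 7658.9 + (-8.3) + (-467.3) + (-208.8) = 6974.5
(Excluded from the current account — financial account: increase in resident deposits held at foreign banks 336.5, borrowing by resident firms from foreign banks 1588.2, new loans extended by domestic banks to foreign borrowers 638.2, domestic pension funds' purchases of foreign equities 1261.3; capital account: capital transfers received from emigrants 77.3.)

6974.5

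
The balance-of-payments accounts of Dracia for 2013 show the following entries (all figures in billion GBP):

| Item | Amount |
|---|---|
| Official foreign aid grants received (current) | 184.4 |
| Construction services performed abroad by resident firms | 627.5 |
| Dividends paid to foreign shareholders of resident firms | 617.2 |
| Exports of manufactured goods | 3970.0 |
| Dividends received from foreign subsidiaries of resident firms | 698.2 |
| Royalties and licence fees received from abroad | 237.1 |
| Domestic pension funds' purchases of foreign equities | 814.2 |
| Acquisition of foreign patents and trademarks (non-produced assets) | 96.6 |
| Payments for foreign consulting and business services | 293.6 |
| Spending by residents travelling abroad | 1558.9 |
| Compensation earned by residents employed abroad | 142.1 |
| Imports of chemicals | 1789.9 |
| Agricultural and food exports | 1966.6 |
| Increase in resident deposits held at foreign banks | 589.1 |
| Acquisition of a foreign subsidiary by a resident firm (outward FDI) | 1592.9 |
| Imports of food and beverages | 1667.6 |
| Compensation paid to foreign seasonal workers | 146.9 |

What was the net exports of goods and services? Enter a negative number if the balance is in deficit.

Goods: -1789.9 + 3970.0 + 1966.6 - 1667.6 = 2479.1
Services: 237.1 - 293.6 + 627.5 - 1558.9 = -987.9
Trade balance = 2479.1 + (-987.9) = 1491.2
(Excluded from the trade balance — secondary income: official foreign aid grants received (current) 184.4; primary income: dividends paid to foreign shareholders of resident firms 617.2, dividends received from foreign subsidiaries of resident firms 698.2, compensation earned by residents employed abroad 142.1, compensation paid to foreign seasonal workers 146.9; financial account: domestic pension funds' purchases of foreign equities 814.2, increase in resident deposits held at foreign banks 589.1, acquisition of a foreign subsidiary by a resident firm (outward FDI) 1592.9; capital account: acquisition of foreign patents and trademarks (non-produced assets) 96.6.)

1491.2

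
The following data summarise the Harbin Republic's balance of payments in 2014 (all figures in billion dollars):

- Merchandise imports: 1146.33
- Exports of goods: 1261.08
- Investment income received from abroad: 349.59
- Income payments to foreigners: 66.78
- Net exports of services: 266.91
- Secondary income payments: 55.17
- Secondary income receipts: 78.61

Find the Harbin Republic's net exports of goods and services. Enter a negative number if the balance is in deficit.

Goods balance = 1261.08 - 1146.33 = 114.75
Services balance = 266.91
Trade balance (goods + services) = 114.75 + 266.91 = 381.66

381.66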